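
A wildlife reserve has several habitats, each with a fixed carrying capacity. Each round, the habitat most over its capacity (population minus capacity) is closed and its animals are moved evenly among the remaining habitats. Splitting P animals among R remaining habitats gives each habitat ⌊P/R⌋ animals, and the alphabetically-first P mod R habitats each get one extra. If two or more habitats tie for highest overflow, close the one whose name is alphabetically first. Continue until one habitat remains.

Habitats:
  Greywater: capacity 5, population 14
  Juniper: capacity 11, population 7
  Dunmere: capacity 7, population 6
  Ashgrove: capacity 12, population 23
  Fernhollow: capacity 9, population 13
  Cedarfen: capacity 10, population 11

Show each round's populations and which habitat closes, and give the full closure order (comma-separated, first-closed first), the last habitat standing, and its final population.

Round 1: Ashgrove=23 Cedarfen=11 Dunmere=6 Fernhollow=13 Greywater=14 Juniper=7 → close Ashgrove (overflow 11)
  23÷5 = 4 each, +1 to first 3
Round 2: Cedarfen=16 Dunmere=11 Fernhollow=18 Greywater=18 Juniper=11 → close Greywater (overflow 13)
  18÷4 = 4 each, +1 to first 2
Round 3: Cedarfen=21 Dunmere=16 Fernhollow=22 Juniper=15 → close Fernhollow (overflow 13)
  22÷3 = 7 each, +1 to first 1
Round 4: Cedarfen=29 Dunmere=23 Juniper=22 → close Cedarfen (overflow 19)
  29÷2 = 14 each, +1 to first 1
Round 5: Dunmere=38 Juniper=36 → close Dunmere (overflow 31)
  38÷1 = 38 each, +1 to first 0

Closure order: Ashgrove, Greywater, Fernhollow, Cedarfen, Dunmere
Last habitat: Juniper with 74 animals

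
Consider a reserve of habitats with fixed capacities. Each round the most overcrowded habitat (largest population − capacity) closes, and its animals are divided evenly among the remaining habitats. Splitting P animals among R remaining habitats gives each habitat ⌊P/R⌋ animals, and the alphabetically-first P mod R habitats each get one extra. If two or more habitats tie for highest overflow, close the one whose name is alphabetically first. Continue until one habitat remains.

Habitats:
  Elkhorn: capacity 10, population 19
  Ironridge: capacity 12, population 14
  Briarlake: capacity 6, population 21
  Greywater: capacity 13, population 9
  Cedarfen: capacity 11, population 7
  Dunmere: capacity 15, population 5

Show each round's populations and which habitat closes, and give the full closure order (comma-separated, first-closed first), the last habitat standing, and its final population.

Round 1: Briarlake=21 Cedarfen=7 Dunmere=5 Elkhorn=19 Greywater=9 Ironridge=14 → close Briarlake (overflow 15)
  21÷5 = 4 each, +1 to first 1
Round 2: Cedarfen=12 Dunmere=9 Elkhorn=23 Greywater=13 Ironridge=18 → close Elkhorn (overflow 13)
  23÷4 = 5 each, +1 to first 3
Round 3: Cedarfen=18 Dunmere=15 Greywater=19 Ironridge=23 → close Ironridge (overflow 11)
  23÷3 = 7 each, +1 to first 2
Round 4: Cedarfen=26 Dunmere=23 Greywater=26 → close Cedarfen (overflow 15)
  26÷2 = 13 each, +1 to first 0
Round 5: Dunmere=36 Greywater=39 → close Greywater (overflow 26)
  39÷1 = 39 each, +1 to first 0

Closure order: Briarlake, Elkhorn, Ironridge, Cedarfen, Greywater
Last habitat: Dunmere with 75 animals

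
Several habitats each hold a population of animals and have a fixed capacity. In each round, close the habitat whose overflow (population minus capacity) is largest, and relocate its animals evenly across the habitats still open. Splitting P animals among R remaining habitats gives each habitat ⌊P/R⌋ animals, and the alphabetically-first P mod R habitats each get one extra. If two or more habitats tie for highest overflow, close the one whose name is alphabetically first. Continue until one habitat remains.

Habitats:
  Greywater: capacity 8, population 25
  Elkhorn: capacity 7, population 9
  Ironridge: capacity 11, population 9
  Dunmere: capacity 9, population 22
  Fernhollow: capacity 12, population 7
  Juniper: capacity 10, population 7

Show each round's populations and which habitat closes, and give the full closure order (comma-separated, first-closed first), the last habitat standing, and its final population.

Round 1: Dunmere=22 Elkhorn=9 Fernhollow=7 Greywater=25 Ironridge=9 Juniper=7 → close Greywater (overflow 17)
  25÷5 = 5 each, +1 to first 0
Round 2: Dunmere=27 Elkhorn=14 Fernhollow=12 Ironridge=14 Juniper=12 → close Dunmere (overflow 18)
  27÷4 = 6 each, +1 to first 3
Round 3: Elkhorn=21 Fernhollow=19 Ironridge=21 Juniper=18 → close Elkhorn (overflow 14)
  21÷3 = 7 each, +1 to first 0
Round 4: Fernhollow=26 Ironridge=28 Juniper=25 → close Ironridge (overflow 17)
  28÷2 = 14 each, +1 to first 0
Round 5: Fernhollow=40 Juniper=39 → close Juniper (overflow 29)
  39÷1 = 39 each, +1 to first 0

Closure order: Greywater, Dunmere, Elkhorn, Ironridge, Juniper
Last habitat: Fernhollow with 79 animals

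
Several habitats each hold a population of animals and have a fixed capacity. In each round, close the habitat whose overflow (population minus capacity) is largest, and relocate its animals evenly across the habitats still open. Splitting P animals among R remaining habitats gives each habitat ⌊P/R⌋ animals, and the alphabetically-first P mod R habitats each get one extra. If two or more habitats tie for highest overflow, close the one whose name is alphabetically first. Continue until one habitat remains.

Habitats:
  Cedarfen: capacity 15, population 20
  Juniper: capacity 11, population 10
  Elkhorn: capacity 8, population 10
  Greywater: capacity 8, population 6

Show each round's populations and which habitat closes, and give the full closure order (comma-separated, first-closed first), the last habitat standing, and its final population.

Round 1: Cedarfen=20 Elkhorn=10 Greywater=6 Juniper=10 → close Cedarfen (overflow 5)
  20÷3 = 6 each, +1 to first 2
Round 2: Elkhorn=17 Greywater=13 Juniper=16 → close Elkhorn (overflow 9)
  17÷2 = 8 each, +1 to first 1
Round 3: Greywater=22 Juniper=24 → close Greywater (overflow 14)
  22÷1 = 22 each, +1 to first 0

Closure order: Cedarfen, Elkhorn, Greywater
Last habitat: Juniper with 46 animals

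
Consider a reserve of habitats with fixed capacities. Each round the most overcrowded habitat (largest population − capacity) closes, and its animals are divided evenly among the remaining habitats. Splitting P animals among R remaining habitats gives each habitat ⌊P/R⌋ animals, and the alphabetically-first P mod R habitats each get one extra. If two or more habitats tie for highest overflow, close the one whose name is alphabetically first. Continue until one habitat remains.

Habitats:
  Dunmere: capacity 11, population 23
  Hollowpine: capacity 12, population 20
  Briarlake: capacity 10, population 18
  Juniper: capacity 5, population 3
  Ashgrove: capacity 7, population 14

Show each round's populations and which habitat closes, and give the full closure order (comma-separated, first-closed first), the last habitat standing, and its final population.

Round 1: Ashgrove=14 Briarlake=18 Dunmere=23 Hollowpine=20 Juniper=3 → close Dunmere (overflow 12)
  23÷4 = 5 each, +1 to first 3
Round 2: Ashgrove=20 Briarlake=24 Hollowpine=26 Juniper=8 → close Briarlake (overflow 14)
  24÷3 = 8 each, +1 to first 0
Round 3: Ashgrove=28 Hollowpine=34 Juniper=16 → close Hollowpine (overflow 22)
  34÷2 = 17 each, +1 to first 0
Round 4: Ashgrove=45 Juniper=33 → close Ashgrove (overflow 38)
  45÷1 = 45 each, +1 to first 0

Closure order: Dunmere, Briarlake, Hollowpine, Ashgrove
Last habitat: Juniper with 78 animals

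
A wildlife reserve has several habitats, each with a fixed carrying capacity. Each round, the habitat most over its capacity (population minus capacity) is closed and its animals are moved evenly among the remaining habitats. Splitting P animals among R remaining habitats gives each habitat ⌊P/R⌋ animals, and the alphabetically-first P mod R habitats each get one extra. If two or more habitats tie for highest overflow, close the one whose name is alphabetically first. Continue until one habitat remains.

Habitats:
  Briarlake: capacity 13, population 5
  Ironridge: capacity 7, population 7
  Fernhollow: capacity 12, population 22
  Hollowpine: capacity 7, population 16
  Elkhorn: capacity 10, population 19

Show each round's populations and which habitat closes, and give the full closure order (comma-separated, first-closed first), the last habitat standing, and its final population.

Round 1: Briarlake=5 Elkhorn=19 Fernhollow=22 Hollowpine=16 Ironridge=7 → close Fernhollow (overflow 10)
  22÷4 = 5 each, +1 to first 2
Round 2: Briarlake=11 Elkhorn=25 Hollowpine=21 Ironridge=12 → close Elkhorn (overflow 15)
  25÷3 = 8 each, +1 to first 1
Round 3: Briarlake=20 Hollowpine=29 Ironridge=20 → close Hollowpine (overflow 22)
  29÷2 = 14 each, +1 to first 1
Round 4: Briarlake=35 Ironridge=34 → close Ironridge (overflow 27)
  34÷1 = 34 each, +1 to first 0

Closure order: Fernhollow, Elkhorn, Hollowpine, Ironridge
Last habitat: Briarlake with 69 animals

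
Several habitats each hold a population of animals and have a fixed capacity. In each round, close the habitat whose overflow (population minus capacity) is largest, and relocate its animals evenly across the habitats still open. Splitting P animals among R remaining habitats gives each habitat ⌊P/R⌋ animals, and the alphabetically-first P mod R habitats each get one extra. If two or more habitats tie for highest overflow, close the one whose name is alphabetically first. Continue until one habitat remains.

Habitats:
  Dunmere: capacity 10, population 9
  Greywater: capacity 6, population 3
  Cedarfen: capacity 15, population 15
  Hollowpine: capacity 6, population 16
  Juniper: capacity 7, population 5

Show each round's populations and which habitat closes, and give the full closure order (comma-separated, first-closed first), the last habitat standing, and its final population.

Closure order: Hollowpine, Cedarfen, Dunmere, Juniper
Last habitat: Greywater with 48 animals

Round 1: Cedarfen=15 Dunmere=9 Greywater=3 Hollowpine=16 Juniper=5 → close Hollowpine (overflow 10)
  16÷4 = 4 each, +1 to first 0
Round 2: Cedarfen=19 Dunmere=13 Greywater=7 Juniper=9 → close Cedarfen (overflow 4)
  19÷3 = 6 each, +1 to first 1
Round 3: Dunmere=20 Greywater=13 Juniper=15 → close Dunmere (overflow 10)
  20÷2 = 10 each, +1 to first 0
Round 4: Greywater=23 Juniper=25 → close Juniper (overflow 18)
  25÷1 = 25 each, +1 to first 0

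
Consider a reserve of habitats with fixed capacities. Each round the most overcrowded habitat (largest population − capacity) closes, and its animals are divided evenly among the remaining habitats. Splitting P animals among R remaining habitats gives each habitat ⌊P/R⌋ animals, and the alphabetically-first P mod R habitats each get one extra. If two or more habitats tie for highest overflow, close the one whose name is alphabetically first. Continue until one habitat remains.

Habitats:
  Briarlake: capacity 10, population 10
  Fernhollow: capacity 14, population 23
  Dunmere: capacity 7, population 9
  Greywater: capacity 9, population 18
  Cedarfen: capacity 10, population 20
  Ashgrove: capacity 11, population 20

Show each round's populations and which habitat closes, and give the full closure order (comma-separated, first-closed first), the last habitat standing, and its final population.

Closure order: Cedarfen, Ashgrove, Fernhollow, Greywater, Dunmere
Last habitat: Briarlake with 100 animals

Round 1: Ashgrove=20 Briarlake=10 Cedarfen=20 Dunmere=9 Fernhollow=23 Greywater=18 → close Cedarfen (overflow 10)
  20÷5 = 4 each, +1 to first 0
Round 2: Ashgrove=24 Briarlake=14 Dunmere=13 Fernhollow=27 Greywater=22 → close Ashgrove (overflow 13)
  24÷4 = 6 each, +1 to first 0
Round 3: Briarlake=20 Dunmere=19 Fernhollow=33 Greywater=28 → close Fernhollow (overflow 19)
  33÷3 = 11 each, +1 to first 0
Round 4: Briarlake=31 Dunmere=30 Greywater=39 → close Greywater (overflow 30)
  39÷2 = 19 each, +1 to first 1
Round 5: Briarlake=51 Dunmere=49 → close Dunmere (overflow 42)
  49÷1 = 49 each, +1 to first 0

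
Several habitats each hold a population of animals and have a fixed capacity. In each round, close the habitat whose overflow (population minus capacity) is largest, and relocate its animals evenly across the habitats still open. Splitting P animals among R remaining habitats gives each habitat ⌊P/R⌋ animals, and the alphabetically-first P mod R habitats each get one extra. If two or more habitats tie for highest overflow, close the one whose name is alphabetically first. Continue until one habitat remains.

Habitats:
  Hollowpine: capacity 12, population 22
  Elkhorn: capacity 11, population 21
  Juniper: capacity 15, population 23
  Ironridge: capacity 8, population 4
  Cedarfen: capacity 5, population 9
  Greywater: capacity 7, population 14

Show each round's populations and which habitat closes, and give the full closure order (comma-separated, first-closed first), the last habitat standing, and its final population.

Round 1: Cedarfen=9 Elkhorn=21 Greywater=14 Hollowpine=22 Ironridge=4 Juniper=23 → close Elkhorn (overflow 10)
  21÷5 = 4 each, +1 to first 1
Round 2: Cedarfen=14 Greywater=18 Hollowpine=26 Ironridge=8 Juniper=27 → close Hollowpine (overflow 14)
  26÷4 = 6 each, +1 to first 2
Round 3: Cedarfen=21 Greywater=25 Ironridge=14 Juniper=33 → close Greywater (overflow 18)
  25÷3 = 8 each, +1 to first 1
Round 4: Cedarfen=30 Ironridge=22 Juniper=41 → close Juniper (overflow 26)
  41÷2 = 20 each, +1 to first 1
Round 5: Cedarfen=51 Ironridge=42 → close Cedarfen (overflow 46)
  51÷1 = 51 each, +1 to first 0

Closure order: Elkhorn, Hollowpine, Greywater, Juniper, Cedarfen
Last habitat: Ironridge with 93 animals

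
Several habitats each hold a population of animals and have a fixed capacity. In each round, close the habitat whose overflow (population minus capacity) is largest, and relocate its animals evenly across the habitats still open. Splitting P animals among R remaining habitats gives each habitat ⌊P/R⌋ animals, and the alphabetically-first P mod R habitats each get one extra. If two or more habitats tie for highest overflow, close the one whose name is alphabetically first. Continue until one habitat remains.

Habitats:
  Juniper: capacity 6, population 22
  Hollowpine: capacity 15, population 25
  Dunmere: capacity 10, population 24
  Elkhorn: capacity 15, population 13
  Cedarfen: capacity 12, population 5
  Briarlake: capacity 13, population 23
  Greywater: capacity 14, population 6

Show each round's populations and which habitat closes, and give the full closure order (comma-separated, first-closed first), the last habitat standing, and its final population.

Closure order: Juniper, Dunmere, Briarlake, Hollowpine, Elkhorn, Cedarfen
Last habitat: Greywater with 118 animals

Round 1: Briarlake=23 Cedarfen=5 Dunmere=24 Elkhorn=13 Greywater=6 Hollowpine=25 Juniper=22 → close Juniper (overflow 16)
  22÷6 = 3 each, +1 to first 4
Round 2: Briarlake=27 Cedarfen=9 Dunmere=28 Elkhorn=17 Greywater=9 Hollowpine=28 → close Dunmere (overflow 18)
  28÷5 = 5 each, +1 to first 3
Round 3: Briarlake=33 Cedarfen=15 Elkhorn=23 Greywater=14 Hollowpine=33 → close Briarlake (overflow 20)
  33÷4 = 8 each, +1 to first 1
Round 4: Cedarfen=24 Elkhorn=31 Greywater=22 Hollowpine=41 → close Hollowpine (overflow 26)
  41÷3 = 13 each, +1 to first 2
Round 5: Cedarfen=38 Elkhorn=45 Greywater=35 → close Elkhorn (overflow 30)
  45÷2 = 22 each, +1 to first 1
Round 6: Cedarfen=61 Greywater=57 → close Cedarfen (overflow 49)
  61÷1 = 61 each, +1 to first 0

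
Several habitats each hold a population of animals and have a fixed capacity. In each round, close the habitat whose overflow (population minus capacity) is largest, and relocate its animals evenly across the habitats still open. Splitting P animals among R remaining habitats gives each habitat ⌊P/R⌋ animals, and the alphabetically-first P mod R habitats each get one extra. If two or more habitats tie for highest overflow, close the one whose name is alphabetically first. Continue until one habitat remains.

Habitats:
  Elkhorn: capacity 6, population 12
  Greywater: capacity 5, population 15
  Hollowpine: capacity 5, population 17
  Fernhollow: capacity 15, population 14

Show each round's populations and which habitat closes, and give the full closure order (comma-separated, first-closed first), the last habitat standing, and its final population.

Closure order: Hollowpine, Greywater, Elkhorn
Last habitat: Fernhollow with 58 animals

Round 1: Elkhorn=12 Fernhollow=14 Greywater=15 Hollowpine=17 → close Hollowpine (overflow 12)
  17÷3 = 5 each, +1 to first 2
Round 2: Elkhorn=18 Fernhollow=20 Greywater=20 → close Greywater (overflow 15)
  20÷2 = 10 each, +1 to first 0
Round 3: Elkhorn=28 Fernhollow=30 → close Elkhorn (overflow 22)
  28÷1 = 28 each, +1 to first 0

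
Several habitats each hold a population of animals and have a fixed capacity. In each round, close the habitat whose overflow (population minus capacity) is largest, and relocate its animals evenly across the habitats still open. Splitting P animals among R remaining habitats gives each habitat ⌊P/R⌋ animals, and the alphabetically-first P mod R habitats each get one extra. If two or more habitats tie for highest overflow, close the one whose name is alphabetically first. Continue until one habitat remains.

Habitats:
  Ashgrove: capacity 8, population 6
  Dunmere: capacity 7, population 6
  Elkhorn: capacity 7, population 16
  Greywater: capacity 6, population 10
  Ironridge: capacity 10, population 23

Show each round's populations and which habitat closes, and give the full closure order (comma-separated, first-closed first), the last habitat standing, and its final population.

Closure order: Ironridge, Elkhorn, Greywater, Ashgrove
Last habitat: Dunmere with 61 animals

Round 1: Ashgrove=6 Dunmere=6 Elkhorn=16 Greywater=10 Ironridge=23 → close Ironridge (overflow 13)
  23÷4 = 5 each, +1 to first 3
Round 2: Ashgrove=12 Dunmere=12 Elkhorn=22 Greywater=15 → close Elkhorn (overflow 15)
  22÷3 = 7 each, +1 to first 1
Round 3: Ashgrove=20 Dunmere=19 Greywater=22 → close Greywater (overflow 16)
  22÷2 = 11 each, +1 to first 0
Round 4: Ashgrove=31 Dunmere=30 → close Ashgrove (overflow 23)
  31÷1 = 31 each, +1 to first 0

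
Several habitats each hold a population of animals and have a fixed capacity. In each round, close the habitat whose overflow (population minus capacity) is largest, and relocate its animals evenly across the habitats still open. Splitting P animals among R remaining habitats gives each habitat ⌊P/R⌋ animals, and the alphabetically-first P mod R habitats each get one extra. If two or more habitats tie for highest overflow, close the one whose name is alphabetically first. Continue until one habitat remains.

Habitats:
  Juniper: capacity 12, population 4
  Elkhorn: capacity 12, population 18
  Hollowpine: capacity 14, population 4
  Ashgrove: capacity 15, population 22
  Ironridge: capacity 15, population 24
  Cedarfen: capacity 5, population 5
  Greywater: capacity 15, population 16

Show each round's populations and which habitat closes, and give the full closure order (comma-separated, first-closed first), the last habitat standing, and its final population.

Closure order: Ironridge, Ashgrove, Elkhorn, Cedarfen, Greywater, Juniper
Last habitat: Hollowpine with 93 animals

Round 1: Ashgrove=22 Cedarfen=5 Elkhorn=18 Greywater=16 Hollowpine=4 Ironridge=24 Juniper=4 → close Ironridge (overflow 9)
  24÷6 = 4 each, +1 to first 0
Round 2: Ashgrove=26 Cedarfen=9 Elkhorn=22 Greywater=20 Hollowpine=8 Juniper=8 → close Ashgrove (overflow 11)
  26÷5 = 5 each, +1 to first 1
Round 3: Cedarfen=15 Elkhorn=27 Greywater=25 Hollowpine=13 Juniper=13 → close Elkhorn (overflow 15)
  27÷4 = 6 each, +1 to first 3
Round 4: Cedarfen=22 Greywater=32 Hollowpine=20 Juniper=19 → close Cedarfen (overflow 17)
  22÷3 = 7 each, +1 to first 1
Round 5: Greywater=40 Hollowpine=27 Juniper=26 → close Greywater (overflow 25)
  40÷2 = 20 each, +1 to first 0
Round 6: Hollowpine=47 Juniper=46 → close Juniper (overflow 34)
  46÷1 = 46 each, +1 to first 0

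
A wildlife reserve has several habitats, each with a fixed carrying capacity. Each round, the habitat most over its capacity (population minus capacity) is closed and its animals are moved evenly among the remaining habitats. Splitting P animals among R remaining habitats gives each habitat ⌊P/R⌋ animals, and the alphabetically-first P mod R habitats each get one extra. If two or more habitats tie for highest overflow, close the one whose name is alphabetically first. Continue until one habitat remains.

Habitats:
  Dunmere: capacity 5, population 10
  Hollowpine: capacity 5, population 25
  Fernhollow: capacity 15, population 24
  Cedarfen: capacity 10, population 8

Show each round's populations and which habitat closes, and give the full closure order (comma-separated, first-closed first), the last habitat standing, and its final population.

Closure order: Hollowpine, Fernhollow, Dunmere
Last habitat: Cedarfen with 67 animals

Round 1: Cedarfen=8 Dunmere=10 Fernhollow=24 Hollowpine=25 → close Hollowpine (overflow 20)
  25÷3 = 8 each, +1 to first 1
Round 2: Cedarfen=17 Dunmere=18 Fernhollow=32 → close Fernhollow (overflow 17)
  32÷2 = 16 each, +1 to first 0
Round 3: Cedarfen=33 Dunmere=34 → close Dunmere (overflow 29)
  34÷1 = 34 each, +1 to first 0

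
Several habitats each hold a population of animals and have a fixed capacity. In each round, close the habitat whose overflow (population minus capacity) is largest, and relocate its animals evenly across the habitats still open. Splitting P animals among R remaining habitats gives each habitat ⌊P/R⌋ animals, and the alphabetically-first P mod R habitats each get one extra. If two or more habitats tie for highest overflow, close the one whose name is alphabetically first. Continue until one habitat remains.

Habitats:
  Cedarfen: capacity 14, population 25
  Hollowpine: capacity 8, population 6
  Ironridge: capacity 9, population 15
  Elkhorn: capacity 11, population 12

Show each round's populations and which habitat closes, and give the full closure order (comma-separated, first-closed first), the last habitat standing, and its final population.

Closure order: Cedarfen, Ironridge, Elkhorn
Last habitat: Hollowpine with 58 animals

Round 1: Cedarfen=25 Elkhorn=12 Hollowpine=6 Ironridge=15 → close Cedarfen (overflow 11)
  25÷3 = 8 each, +1 to first 1
Round 2: Elkhorn=21 Hollowpine=14 Ironridge=23 → close Ironridge (overflow 14)
  23÷2 = 11 each, +1 to first 1
Round 3: Elkhorn=33 Hollowpine=25 → close Elkhorn (overflow 22)
  33÷1 = 33 each, +1 to first 0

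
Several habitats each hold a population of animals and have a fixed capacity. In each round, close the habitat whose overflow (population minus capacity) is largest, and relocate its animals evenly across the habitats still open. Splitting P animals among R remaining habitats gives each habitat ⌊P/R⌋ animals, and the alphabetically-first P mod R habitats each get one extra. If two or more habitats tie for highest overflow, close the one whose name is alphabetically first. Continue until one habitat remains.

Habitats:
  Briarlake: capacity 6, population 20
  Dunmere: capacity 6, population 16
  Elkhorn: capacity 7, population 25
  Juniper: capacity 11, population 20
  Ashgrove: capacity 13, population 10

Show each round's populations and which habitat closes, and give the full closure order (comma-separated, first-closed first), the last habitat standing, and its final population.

Round 1: Ashgrove=10 Briarlake=20 Dunmere=16 Elkhorn=25 Juniper=20 → close Elkhorn (overflow 18)
  25÷4 = 6 each, +1 to first 1
Round 2: Ashgrove=17 Briarlake=26 Dunmere=22 Juniper=26 → close Briarlake (overflow 20)
  26÷3 = 8 each, +1 to first 2
Round 3: Ashgrove=26 Dunmere=31 Juniper=34 → close Dunmere (overflow 25)
  31÷2 = 15 each, +1 to first 1
Round 4: Ashgrove=42 Juniper=49 → close Juniper (overflow 38)
  49÷1 = 49 each, +1 to first 0

Closure order: Elkhorn, Briarlake, Dunmere, Juniper
Last habitat: Ashgrove with 91 animals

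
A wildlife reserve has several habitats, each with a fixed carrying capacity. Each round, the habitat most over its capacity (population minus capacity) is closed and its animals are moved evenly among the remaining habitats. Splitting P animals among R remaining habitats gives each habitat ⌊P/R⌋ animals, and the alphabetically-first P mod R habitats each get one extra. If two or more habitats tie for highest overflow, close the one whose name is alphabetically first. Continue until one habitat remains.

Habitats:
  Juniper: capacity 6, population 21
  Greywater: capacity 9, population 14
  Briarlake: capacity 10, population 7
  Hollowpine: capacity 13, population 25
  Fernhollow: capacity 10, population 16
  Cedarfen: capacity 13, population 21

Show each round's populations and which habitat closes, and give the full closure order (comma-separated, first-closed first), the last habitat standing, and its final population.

Round 1: Briarlake=7 Cedarfen=21 Fernhollow=16 Greywater=14 Hollowpine=25 Juniper=21 → close Juniper (overflow 15)
  21÷5 = 4 each, +1 to first 1
Round 2: Briarlake=12 Cedarfen=25 Fernhollow=20 Greywater=18 Hollowpine=29 → close Hollowpine (overflow 16)
  29÷4 = 7 each, +1 to first 1
Round 3: Briarlake=20 Cedarfen=32 Fernhollow=27 Greywater=25 → close Cedarfen (overflow 19)
  32÷3 = 10 each, +1 to first 2
Round 4: Briarlake=31 Fernhollow=38 Greywater=35 → close Fernhollow (overflow 28)
  38÷2 = 19 each, +1 to first 0
Round 5: Briarlake=50 Greywater=54 → close Greywater (overflow 45)
  54÷1 = 54 each, +1 to first 0

Closure order: Juniper, Hollowpine, Cedarfen, Fernhollow, Greywater
Last habitat: Briarlake with 104 animals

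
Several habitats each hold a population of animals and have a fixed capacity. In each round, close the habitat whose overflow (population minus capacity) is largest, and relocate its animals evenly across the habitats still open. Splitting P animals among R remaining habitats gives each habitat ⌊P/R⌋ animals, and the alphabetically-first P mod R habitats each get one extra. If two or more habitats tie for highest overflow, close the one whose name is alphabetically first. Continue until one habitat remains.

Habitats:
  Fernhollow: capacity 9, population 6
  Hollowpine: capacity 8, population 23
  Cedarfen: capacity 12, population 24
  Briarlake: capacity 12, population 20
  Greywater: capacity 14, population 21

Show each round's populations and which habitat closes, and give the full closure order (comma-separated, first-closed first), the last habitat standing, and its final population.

Closure order: Hollowpine, Cedarfen, Briarlake, Greywater
Last habitat: Fernhollow with 94 animals

Round 1: Briarlake=20 Cedarfen=24 Fernhollow=6 Greywater=21 Hollowpine=23 → close Hollowpine (overflow 15)
  23÷4 = 5 each, +1 to first 3
Round 2: Briarlake=26 Cedarfen=30 Fernhollow=12 Greywater=26 → close Cedarfen (overflow 18)
  30÷3 = 10 each, +1 to first 0
Round 3: Briarlake=36 Fernhollow=22 Greywater=36 → close Briarlake (overflow 24)
  36÷2 = 18 each, +1 to first 0
Round 4: Fernhollow=40 Greywater=54 → close Greywater (overflow 40)
  54÷1 = 54 each, +1 to first 0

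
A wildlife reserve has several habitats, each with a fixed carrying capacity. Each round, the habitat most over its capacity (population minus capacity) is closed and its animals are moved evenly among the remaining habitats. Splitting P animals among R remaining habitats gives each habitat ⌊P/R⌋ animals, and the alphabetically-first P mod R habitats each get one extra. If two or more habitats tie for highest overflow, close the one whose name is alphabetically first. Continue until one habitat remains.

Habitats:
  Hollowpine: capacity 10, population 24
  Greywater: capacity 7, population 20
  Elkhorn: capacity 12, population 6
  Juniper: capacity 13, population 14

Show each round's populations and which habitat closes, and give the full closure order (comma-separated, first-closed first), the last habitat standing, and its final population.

Round 1: Elkhorn=6 Greywater=20 Hollowpine=24 Juniper=14 → close Hollowpine (overflow 14)
  24÷3 = 8 each, +1 to first 0
Round 2: Elkhorn=14 Greywater=28 Juniper=22 → close Greywater (overflow 21)
  28÷2 = 14 each, +1 to first 0
Round 3: Elkhorn=28 Juniper=36 → close Juniper (overflow 23)
  36÷1 = 36 each, +1 to first 0

Closure order: Hollowpine, Greywater, Juniper
Last habitat: Elkhorn with 64 animals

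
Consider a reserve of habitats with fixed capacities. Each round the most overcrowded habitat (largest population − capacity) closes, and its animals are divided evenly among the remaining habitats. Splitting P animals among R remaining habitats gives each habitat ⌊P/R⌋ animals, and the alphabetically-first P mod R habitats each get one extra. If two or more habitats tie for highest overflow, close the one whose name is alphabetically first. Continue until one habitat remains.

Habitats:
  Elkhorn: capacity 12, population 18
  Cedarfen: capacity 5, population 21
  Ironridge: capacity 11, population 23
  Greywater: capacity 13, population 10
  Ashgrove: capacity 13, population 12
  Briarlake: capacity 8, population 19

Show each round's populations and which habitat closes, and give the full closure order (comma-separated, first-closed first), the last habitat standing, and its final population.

Round 1: Ashgrove=12 Briarlake=19 Cedarfen=21 Elkhorn=18 Greywater=10 Ironridge=23 → close Cedarfen (overflow 16)
  21÷5 = 4 each, +1 to first 1
Round 2: Ashgrove=17 Briarlake=23 Elkhorn=22 Greywater=14 Ironridge=27 → close Ironridge (overflow 16)
  27÷4 = 6 each, +1 to first 3
Round 3: Ashgrove=24 Briarlake=30 Elkhorn=29 Greywater=20 → close Briarlake (overflow 22)
  30÷3 = 10 each, +1 to first 0
Round 4: Ashgrove=34 Elkhorn=39 Greywater=30 → close Elkhorn (overflow 27)
  39÷2 = 19 each, +1 to first 1
Round 5: Ashgrove=54 Greywater=49 → close Ashgrove (overflow 41)
  54÷1 = 54 each, +1 to first 0

Closure order: Cedarfen, Ironridge, Briarlake, Elkhorn, Ashgrove
Last habitat: Greywater with 103 animals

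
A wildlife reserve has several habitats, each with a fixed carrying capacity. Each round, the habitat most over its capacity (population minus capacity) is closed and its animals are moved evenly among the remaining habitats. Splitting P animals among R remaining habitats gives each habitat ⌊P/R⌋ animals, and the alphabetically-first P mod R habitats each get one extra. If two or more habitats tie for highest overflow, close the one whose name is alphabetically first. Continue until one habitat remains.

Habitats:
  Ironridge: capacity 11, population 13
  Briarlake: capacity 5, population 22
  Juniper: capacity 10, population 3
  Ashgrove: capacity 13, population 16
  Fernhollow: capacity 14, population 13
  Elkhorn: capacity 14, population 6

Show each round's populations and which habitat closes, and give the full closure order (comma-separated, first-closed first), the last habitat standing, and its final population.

Closure order: Briarlake, Ashgrove, Ironridge, Fernhollow, Elkhorn
Last habitat: Juniper with 73 animals

Round 1: Ashgrove=16 Briarlake=22 Elkhorn=6 Fernhollow=13 Ironridge=13 Juniper=3 → close Briarlake (overflow 17)
  22÷5 = 4 each, +1 to first 2
Round 2: Ashgrove=21 Elkhorn=11 Fernhollow=17 Ironridge=17 Juniper=7 → close Ashgrove (overflow 8)
  21÷4 = 5 each, +1 to first 1
Round 3: Elkhorn=17 Fernhollow=22 Ironridge=22 Juniper=12 → close Ironridge (overflow 11)
  22÷3 = 7 each, +1 to first 1
Round 4: Elkhorn=25 Fernhollow=29 Juniper=19 → close Fernhollow (overflow 15)
  29÷2 = 14 each, +1 to first 1
Round 5: Elkhorn=40 Juniper=33 → close Elkhorn (overflow 26)
  40÷1 = 40 each, +1 to first 0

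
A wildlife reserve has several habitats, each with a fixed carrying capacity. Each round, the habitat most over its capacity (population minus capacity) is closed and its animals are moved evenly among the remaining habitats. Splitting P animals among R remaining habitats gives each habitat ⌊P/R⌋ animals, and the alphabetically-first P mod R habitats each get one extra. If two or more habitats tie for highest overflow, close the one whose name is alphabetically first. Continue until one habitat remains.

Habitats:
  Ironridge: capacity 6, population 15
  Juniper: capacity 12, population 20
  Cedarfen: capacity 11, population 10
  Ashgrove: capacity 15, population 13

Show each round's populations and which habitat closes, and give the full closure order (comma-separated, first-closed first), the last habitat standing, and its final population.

Closure order: Ironridge, Juniper, Ashgrove
Last habitat: Cedarfen with 58 animals

Round 1: Ashgrove=13 Cedarfen=10 Ironridge=15 Juniper=20 → close Ironridge (overflow 9)
  15÷3 = 5 each, +1 to first 0
Round 2: Ashgrove=18 Cedarfen=15 Juniper=25 → close Juniper (overflow 13)
  25÷2 = 12 each, +1 to first 1
Round 3: Ashgrove=31 Cedarfen=27 → close Ashgrove (overflow 16)
  31÷1 = 31 each, +1 to first 0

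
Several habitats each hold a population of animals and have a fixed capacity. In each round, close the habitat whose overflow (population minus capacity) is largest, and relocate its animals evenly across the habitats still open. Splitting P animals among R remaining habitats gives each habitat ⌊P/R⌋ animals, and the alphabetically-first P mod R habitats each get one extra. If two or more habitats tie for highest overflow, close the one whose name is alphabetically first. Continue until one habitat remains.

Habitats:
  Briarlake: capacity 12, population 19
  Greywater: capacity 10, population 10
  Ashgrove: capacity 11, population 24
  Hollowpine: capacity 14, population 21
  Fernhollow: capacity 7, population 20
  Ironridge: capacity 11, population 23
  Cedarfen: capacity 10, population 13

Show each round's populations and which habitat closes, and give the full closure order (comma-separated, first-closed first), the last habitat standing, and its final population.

Closure order: Ashgrove, Fernhollow, Ironridge, Briarlake, Hollowpine, Cedarfen
Last habitat: Greywater with 130 animals

Round 1: Ashgrove=24 Briarlake=19 Cedarfen=13 Fernhollow=20 Greywater=10 Hollowpine=21 Ironridge=23 → close Ashgrove (overflow 13)
  24÷6 = 4 each, +1 to first 0
Round 2: Briarlake=23 Cedarfen=17 Fernhollow=24 Greywater=14 Hollowpine=25 Ironridge=27 → close Fernhollow (overflow 17)
  24÷5 = 4 each, +1 to first 4
Round 3: Briarlake=28 Cedarfen=22 Greywater=19 Hollowpine=30 Ironridge=31 → close Ironridge (overflow 20)
  31÷4 = 7 each, +1 to first 3
Round 4: Briarlake=36 Cedarfen=30 Greywater=27 Hollowpine=37 → close Briarlake (overflow 24)
  36÷3 = 12 each, +1 to first 0
Round 5: Cedarfen=42 Greywater=39 Hollowpine=49 → close Hollowpine (overflow 35)
  49÷2 = 24 each, +1 to first 1
Round 6: Cedarfen=67 Greywater=63 → close Cedarfen (overflow 57)
  67÷1 = 67 each, +1 to first 0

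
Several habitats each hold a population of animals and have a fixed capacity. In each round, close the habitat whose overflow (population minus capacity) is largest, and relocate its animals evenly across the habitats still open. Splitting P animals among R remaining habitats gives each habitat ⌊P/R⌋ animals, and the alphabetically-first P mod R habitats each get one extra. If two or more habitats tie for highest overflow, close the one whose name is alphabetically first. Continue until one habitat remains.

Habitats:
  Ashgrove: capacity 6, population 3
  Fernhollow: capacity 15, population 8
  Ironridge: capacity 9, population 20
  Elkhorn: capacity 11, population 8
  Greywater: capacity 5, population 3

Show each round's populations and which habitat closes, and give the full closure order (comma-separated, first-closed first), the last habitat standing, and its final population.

Closure order: Ironridge, Greywater, Ashgrove, Elkhorn
Last habitat: Fernhollow with 42 animals

Round 1: Ashgrove=3 Elkhorn=8 Fernhollow=8 Greywater=3 Ironridge=20 → close Ironridge (overflow 11)
  20÷4 = 5 each, +1 to first 0
Round 2: Ashgrove=8 Elkhorn=13 Fernhollow=13 Greywater=8 → close Greywater (overflow 3)
  8÷3 = 2 each, +1 to first 2
Round 3: Ashgrove=11 Elkhorn=16 Fernhollow=15 → close Ashgrove (overflow 5)
  11÷2 = 5 each, +1 to first 1
Round 4: Elkhorn=22 Fernhollow=20 → close Elkhorn (overflow 11)
  22÷1 = 22 each, +1 to first 0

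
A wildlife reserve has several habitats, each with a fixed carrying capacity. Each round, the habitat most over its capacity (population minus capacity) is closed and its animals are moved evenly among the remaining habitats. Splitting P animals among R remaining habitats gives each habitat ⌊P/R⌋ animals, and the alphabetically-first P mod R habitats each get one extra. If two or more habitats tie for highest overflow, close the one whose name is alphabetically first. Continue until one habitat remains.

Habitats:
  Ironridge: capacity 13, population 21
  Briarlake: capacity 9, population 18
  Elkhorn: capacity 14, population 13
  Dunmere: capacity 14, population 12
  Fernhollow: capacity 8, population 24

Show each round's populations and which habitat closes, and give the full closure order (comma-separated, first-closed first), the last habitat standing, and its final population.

Round 1: Briarlake=18 Dunmere=12 Elkhorn=13 Fernhollow=24 Ironridge=21 → close Fernhollow (overflow 16)
  24÷4 = 6 each, +1 to first 0
Round 2: Briarlake=24 Dunmere=18 Elkhorn=19 Ironridge=27 → close Briarlake (overflow 15)
  24÷3 = 8 each, +1 to first 0
Round 3: Dunmere=26 Elkhorn=27 Ironridge=35 → close Ironridge (overflow 22)
  35÷2 = 17 each, +1 to first 1
Round 4: Dunmere=44 Elkhorn=44 → close Dunmere (overflow 30)
  44÷1 = 44 each, +1 to first 0

Closure order: Fernhollow, Briarlake, Ironridge, Dunmere
Last habitat: Elkhorn with 88 animals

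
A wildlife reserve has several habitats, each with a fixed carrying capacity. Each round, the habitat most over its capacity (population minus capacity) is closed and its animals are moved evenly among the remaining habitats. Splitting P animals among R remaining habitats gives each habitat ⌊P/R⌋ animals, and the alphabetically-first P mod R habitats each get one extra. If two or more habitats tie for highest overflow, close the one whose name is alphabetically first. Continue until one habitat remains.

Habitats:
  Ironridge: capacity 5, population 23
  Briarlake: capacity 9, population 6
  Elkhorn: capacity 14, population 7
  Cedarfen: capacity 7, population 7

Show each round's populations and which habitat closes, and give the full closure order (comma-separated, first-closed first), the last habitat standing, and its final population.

Round 1: Briarlake=6 Cedarfen=7 Elkhorn=7 Ironridge=23 → close Ironridge (overflow 18)
  23÷3 = 7 each, +1 to first 2
Round 2: Briarlake=14 Cedarfen=15 Elkhorn=14 → close Cedarfen (overflow 8)
  15÷2 = 7 each, +1 to first 1
Round 3: Briarlake=22 Elkhorn=21 → close Briarlake (overflow 13)
  22÷1 = 22 each, +1 to first 0

Closure order: Ironridge, Cedarfen, Briarlake
Last habitat: Elkhorn with 43 animals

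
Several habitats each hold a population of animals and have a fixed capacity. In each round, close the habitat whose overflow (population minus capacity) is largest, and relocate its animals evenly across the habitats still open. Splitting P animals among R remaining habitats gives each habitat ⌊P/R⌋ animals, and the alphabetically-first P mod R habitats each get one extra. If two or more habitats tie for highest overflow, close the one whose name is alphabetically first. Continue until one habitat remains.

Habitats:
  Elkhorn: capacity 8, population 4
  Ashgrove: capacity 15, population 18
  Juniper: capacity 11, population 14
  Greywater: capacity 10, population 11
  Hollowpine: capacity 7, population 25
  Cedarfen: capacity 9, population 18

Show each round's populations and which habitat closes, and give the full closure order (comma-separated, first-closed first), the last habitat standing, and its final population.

Closure order: Hollowpine, Cedarfen, Ashgrove, Greywater, Juniper
Last habitat: Elkhorn with 90 animals

Round 1: Ashgrove=18 Cedarfen=18 Elkhorn=4 Greywater=11 Hollowpine=25 Juniper=14 → close Hollowpine (overflow 18)
  25÷5 = 5 each, +1 to first 0
Round 2: Ashgrove=23 Cedarfen=23 Elkhorn=9 Greywater=16 Juniper=19 → close Cedarfen (overflow 14)
  23÷4 = 5 each, +1 to first 3
Round 3: Ashgrove=29 Elkhorn=15 Greywater=22 Juniper=24 → close Ashgrove (overflow 14)
  29÷3 = 9 each, +1 to first 2
Round 4: Elkhorn=25 Greywater=32 Juniper=33 → close Greywater (overflow 22)
  32÷2 = 16 each, +1 to first 0
Round 5: Elkhorn=41 Juniper=49 → close Juniper (overflow 38)
  49÷1 = 49 each, +1 to first 0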